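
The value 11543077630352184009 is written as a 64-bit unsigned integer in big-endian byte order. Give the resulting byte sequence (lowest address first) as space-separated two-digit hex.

A0 31 3F F2 6B E6 52 C9

11543077630352184009 in hexadecimal, padded to 64 bits, is 0xA0313FF26BE652C9.
Split into bytes (most-significant first): A0 31 3F F2 6B E6 52 C9.
Big-endian stores the most-significant byte at the lowest address.
So the memory order matches the most-significant-first order: A0 31 3F F2 6B E6 52 C9.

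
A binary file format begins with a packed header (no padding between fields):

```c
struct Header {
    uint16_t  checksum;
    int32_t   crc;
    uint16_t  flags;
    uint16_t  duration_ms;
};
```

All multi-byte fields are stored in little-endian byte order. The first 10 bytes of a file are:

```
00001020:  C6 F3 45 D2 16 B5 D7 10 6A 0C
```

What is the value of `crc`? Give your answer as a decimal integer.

-1256795579

`crc` follows `checksum` (2 bytes), so it starts at byte offset 2 and occupies 4 bytes.
Bytes at offsets 2..5: 45 D2 16 B5.
Little-endian stores the least-significant byte at the lowest address.
Reassemble most-significant byte first: B5 16 D2 45 → 0xB516D245.
Top bit is set, so as a signed 32-bit value this is 0xB516D245 − 2^32 = -1256795579.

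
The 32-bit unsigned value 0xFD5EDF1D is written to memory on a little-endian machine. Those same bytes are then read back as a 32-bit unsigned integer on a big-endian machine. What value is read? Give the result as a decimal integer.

501178109

Stored little-endian, the bytes at ascending addresses are 1D DF 5E FD.
Read back as big-endian, the last byte is least significant, giving 0x1DDF5EFD.
0x1DDF5EFD = 501178109.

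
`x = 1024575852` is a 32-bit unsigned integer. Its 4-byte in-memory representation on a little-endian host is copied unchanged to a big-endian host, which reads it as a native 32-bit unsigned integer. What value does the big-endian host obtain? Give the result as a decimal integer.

1024575852 in 32-bit hexadecimal is 0x3D11C96C.
Stored little-endian, the bytes at ascending addresses are 6C C9 11 3D.
Read back as big-endian, the last byte is least significant, giving 0x6CC9113D.
0x6CC9113D = 1825116477.

1825116477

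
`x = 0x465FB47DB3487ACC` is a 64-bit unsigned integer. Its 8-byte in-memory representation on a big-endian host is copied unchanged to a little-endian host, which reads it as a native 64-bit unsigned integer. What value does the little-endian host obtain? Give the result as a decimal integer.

14734169066641317702

Stored big-endian, the bytes at ascending addresses are 46 5F B4 7D B3 48 7A CC.
Read back as little-endian, the first byte is least significant, giving 0xCC7A48B37DB45F46.
0xCC7A48B37DB45F46 = 14734169066641317702.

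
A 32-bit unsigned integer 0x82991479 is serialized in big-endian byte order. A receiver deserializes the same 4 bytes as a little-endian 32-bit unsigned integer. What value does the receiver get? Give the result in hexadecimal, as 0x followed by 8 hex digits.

Stored big-endian, the bytes at ascending addresses are 82 99 14 79.
Read back as little-endian, the first byte is least significant, giving 0x79149982.

0x79149982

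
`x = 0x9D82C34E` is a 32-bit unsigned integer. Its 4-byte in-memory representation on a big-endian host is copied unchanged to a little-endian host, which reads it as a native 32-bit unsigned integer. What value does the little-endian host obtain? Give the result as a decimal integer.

Stored big-endian, the bytes at ascending addresses are 9D 82 C3 4E.
Read back as little-endian, the first byte is least significant, giving 0x4EC3829D.
0x4EC3829D = 1321435805.

1321435805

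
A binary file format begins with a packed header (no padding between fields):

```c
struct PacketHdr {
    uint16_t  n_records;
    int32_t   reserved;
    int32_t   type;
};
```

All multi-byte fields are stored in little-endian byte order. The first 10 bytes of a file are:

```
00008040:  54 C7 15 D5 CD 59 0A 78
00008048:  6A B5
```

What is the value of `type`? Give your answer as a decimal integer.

`type` follows `n_records` (2 B), `reserved` (4 B), so it starts at offset 2 + 4 = 6 and occupies 4 bytes.
Bytes at offsets 6..9: 0A 78 6A B5.
Little-endian: lowest address holds the least-significant byte.
Reassemble most-significant byte first: B5 6A 78 0A → 0xB56A780A.
Top bit is set, so as a signed 32-bit value this is 0xB56A780A − 2^32 = -1251313654.

-1251313654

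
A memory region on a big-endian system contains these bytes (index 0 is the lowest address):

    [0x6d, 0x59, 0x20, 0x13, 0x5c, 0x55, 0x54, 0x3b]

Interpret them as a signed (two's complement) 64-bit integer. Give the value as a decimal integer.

In big-endian order the high byte comes first in memory.
The bytes are already most-significant first: 0x6D5920135C55543B.
0x6D5920135C55543B = 7879364290586956859.

7879364290586956859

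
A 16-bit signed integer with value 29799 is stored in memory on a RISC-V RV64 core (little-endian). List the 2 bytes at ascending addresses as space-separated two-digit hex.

29799 in hexadecimal, padded to 16 bits, is 0x7467.
Split into bytes (most-significant first): 74 67.
In little-endian order the low byte comes first in memory.
So at ascending addresses the bytes are 67 74.

67 74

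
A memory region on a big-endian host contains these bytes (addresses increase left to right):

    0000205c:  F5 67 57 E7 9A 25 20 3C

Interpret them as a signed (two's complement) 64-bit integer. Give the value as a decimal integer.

Big-endian: lowest address holds the most-significant byte.
The bytes are already most-significant first: 0xF56757E79A25203C.
Top bit is set, so as a signed 64-bit value this is 0xF56757E79A25203C − 2^64 = -763544959580823492.

-763544959580823492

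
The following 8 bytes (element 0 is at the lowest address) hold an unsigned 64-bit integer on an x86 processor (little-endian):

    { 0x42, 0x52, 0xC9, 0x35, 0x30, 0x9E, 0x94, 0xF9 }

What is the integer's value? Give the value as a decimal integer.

17984173141895238210

Little-endian: lowest address holds the least-significant byte.
Reassemble most-significant byte first: F9 94 9E 30 35 C9 52 42 → 0xF9949E3035C95242.
0xF9949E3035C95242 = 17984173141895238210.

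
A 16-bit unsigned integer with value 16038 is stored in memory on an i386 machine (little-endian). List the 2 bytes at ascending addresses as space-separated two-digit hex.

A6 3E

16038 in hexadecimal, padded to 16 bits, is 0x3EA6.
Split into bytes (most-significant first): 3E A6.
Little-endian stores the least-significant byte at the lowest address.
So at ascending addresses the bytes are A6 3E.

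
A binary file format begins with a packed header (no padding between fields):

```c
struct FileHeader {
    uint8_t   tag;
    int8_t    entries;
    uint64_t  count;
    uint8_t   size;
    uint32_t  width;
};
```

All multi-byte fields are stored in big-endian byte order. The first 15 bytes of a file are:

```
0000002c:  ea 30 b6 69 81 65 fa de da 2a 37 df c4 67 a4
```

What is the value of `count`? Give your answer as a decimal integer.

`count` follows `tag` (1 B), `entries` (1 B), so it starts at offset 1 + 1 = 2 and occupies 8 bytes.
Bytes at offsets 2..9: B6 69 81 65 FA DE DA 2A.
Big-endian: lowest address holds the most-significant byte.
The bytes are already most-significant first: 0xB6698165FADEDA2A.
0xB6698165FADEDA2A = 13144179262458092074.

13144179262458092074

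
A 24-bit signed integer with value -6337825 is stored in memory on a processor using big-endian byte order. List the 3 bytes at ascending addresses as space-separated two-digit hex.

Two's complement of -6337825 in 24 bits: 6337825 = 0x60B521; invert → 0x9F4ADE; add 1 → 0x9F4ADF.
Split into bytes (most-significant first): 9F 4A DF.
Big-endian stores the most-significant byte at the lowest address.
So the memory order matches the most-significant-first order: 9F 4A DF.

9F 4A DF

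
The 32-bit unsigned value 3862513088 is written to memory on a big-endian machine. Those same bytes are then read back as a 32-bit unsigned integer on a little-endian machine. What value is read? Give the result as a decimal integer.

3225762278

3862513088 in 32-bit hexadecimal is 0xE63945C0.
Stored big-endian, the bytes at ascending addresses are E6 39 45 C0.
Read back as little-endian, the first byte is least significant, giving 0xC04539E6.
0xC04539E6 = 3225762278.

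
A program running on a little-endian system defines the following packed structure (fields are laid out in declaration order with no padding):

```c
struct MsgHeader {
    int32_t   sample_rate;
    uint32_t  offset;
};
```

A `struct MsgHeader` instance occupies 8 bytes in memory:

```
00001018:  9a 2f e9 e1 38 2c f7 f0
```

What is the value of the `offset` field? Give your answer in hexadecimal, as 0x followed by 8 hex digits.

0xF0F72C38

`offset` follows `sample_rate` (4 bytes), so it starts at byte offset 4 and occupies 4 bytes.
Bytes at offsets 4..7: 38 2C F7 F0.
Little-endian stores the least-significant byte at the lowest address.
Reassemble most-significant byte first: F0 F7 2C 38 → 0xF0F72C38.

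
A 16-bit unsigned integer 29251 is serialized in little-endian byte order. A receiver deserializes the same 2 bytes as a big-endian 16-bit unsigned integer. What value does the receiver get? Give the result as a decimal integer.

29251 in 16-bit hexadecimal is 0x7243.
Stored little-endian, the bytes at ascending addresses are 43 72.
Read back as big-endian, the last byte is least significant, giving 0x4372.
0x4372 = 17266.

17266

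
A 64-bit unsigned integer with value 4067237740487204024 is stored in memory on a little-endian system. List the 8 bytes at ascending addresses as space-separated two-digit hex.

B8 5C CD 02 2D BB 71 38

4067237740487204024 in hexadecimal, padded to 64 bits, is 0x3871BB2D02CD5CB8.
Split into bytes (most-significant first): 38 71 BB 2D 02 CD 5C B8.
In little-endian order the low byte comes first in memory.
So at ascending addresses the bytes are B8 5C CD 02 2D BB 71 38.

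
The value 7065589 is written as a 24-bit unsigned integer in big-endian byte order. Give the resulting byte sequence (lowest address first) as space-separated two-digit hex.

7065589 in hexadecimal, padded to 24 bits, is 0x6BCFF5.
Split into bytes (most-significant first): 6B CF F5.
Big-endian stores the most-significant byte at the lowest address.
So the memory order matches the most-significant-first order: 6B CF F5.

6B CF F5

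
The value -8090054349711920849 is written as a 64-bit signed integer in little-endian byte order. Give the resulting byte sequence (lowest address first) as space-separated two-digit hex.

2F 31 D1 8F 6E 5A BA 8F

Two's complement of -8090054349711920849 in 64 bits: 8090054349711920849 = 0x7045A591702ECED1; invert → 0x8FBA5A6E8FD1312E; add 1 → 0x8FBA5A6E8FD1312F.
Split into bytes (most-significant first): 8F BA 5A 6E 8F D1 31 2F.
In little-endian order the low byte comes first in memory.
So at ascending addresses the bytes are 2F 31 D1 8F 6E 5A BA 8F.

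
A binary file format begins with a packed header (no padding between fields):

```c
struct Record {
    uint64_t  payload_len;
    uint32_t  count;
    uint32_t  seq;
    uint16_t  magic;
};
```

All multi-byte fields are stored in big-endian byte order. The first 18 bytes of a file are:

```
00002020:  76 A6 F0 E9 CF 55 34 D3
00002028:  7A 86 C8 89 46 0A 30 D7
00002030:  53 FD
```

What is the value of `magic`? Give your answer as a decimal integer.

21501

`magic` follows `payload_len` (8 B), `count` (4 B), `seq` (4 B), so it starts at offset 8 + 4 + 4 = 16 and occupies 2 bytes.
Bytes at offsets 16..17: 53 FD.
Big-endian: lowest address holds the most-significant byte.
The bytes are already most-significant first: 0x53FD.
0x53FD = 21501.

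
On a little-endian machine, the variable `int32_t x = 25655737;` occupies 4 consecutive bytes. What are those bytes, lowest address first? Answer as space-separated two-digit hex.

B9 79 87 01

25655737 in hexadecimal, padded to 32 bits, is 0x018779B9.
Split into bytes (most-significant first): 01 87 79 B9.
In little-endian order the low byte comes first in memory.
So at ascending addresses the bytes are B9 79 87 01.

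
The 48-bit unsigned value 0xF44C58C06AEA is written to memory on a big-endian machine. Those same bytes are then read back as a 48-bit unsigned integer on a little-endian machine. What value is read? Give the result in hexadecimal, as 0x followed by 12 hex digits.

0xEA6AC0584CF4

Stored big-endian, the bytes at ascending addresses are F4 4C 58 C0 6A EA.
Read back as little-endian, the first byte is least significant, giving 0xEA6AC0584CF4.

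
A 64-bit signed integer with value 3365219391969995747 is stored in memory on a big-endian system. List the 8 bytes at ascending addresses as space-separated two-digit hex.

3365219391969995747 in hexadecimal, padded to 64 bits, is 0x2EB3A93511A0ABE3.
Split into bytes (most-significant first): 2E B3 A9 35 11 A0 AB E3.
In big-endian order the high byte comes first in memory.
So the memory order matches the most-significant-first order: 2E B3 A9 35 11 A0 AB E3.

2E B3 A9 35 11 A0 AB E3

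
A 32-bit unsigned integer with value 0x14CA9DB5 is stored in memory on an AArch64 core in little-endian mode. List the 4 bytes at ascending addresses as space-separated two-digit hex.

Split into bytes (most-significant first): 14 CA 9D B5.
In little-endian order the low byte comes first in memory.
So at ascending addresses the bytes are B5 9D CA 14.

B5 9D CA 14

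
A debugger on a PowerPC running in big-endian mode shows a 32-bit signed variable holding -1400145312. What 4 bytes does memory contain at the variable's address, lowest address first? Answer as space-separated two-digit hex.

AC 8B 7A 60

Two's complement of -1400145312 in 32 bits: 1400145312 = 0x537485A0; invert → 0xAC8B7A5F; add 1 → 0xAC8B7A60.
Split into bytes (most-significant first): AC 8B 7A 60.
Big-endian: lowest address holds the most-significant byte.
So the memory order matches the most-significant-first order: AC 8B 7A 60.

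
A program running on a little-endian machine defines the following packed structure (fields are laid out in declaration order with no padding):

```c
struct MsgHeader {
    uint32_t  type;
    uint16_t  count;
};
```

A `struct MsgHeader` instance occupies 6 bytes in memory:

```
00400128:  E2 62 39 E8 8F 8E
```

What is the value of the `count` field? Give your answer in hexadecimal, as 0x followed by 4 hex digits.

0x8E8F

`count` follows `type` (4 bytes), so it starts at byte offset 4 and occupies 2 bytes.
Bytes at offsets 4..5: 8F 8E.
Little-endian stores the least-significant byte at the lowest address.
Reassemble most-significant byte first: 8E 8F → 0x8E8F.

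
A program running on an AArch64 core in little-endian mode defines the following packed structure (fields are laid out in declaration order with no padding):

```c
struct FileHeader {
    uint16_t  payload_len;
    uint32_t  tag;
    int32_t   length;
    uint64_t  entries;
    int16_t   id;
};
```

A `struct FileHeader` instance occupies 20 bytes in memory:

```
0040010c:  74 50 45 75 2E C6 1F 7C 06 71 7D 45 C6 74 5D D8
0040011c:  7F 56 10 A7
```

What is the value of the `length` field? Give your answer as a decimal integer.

`length` follows `payload_len` (2 B), `tag` (4 B), so it starts at offset 2 + 4 = 6 and occupies 4 bytes.
Bytes at offsets 6..9: 1F 7C 06 71.
Little-endian stores the least-significant byte at the lowest address.
Reassemble most-significant byte first: 71 06 7C 1F → 0x71067C1F.
0x71067C1F = 1896250399.

1896250399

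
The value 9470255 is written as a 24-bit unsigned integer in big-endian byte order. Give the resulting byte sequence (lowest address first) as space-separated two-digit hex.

9470255 in hexadecimal, padded to 24 bits, is 0x90812F.
Split into bytes (most-significant first): 90 81 2F.
In big-endian order the high byte comes first in memory.
So the memory order matches the most-significant-first order: 90 81 2F.

90 81 2F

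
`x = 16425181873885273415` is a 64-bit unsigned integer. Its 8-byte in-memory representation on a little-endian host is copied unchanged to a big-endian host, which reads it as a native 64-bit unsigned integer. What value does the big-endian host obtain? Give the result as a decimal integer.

5178327946740888035

16425181873885273415 in 64-bit hexadecimal is 0xE3F1F7E3D41DDD47.
Stored little-endian, the bytes at ascending addresses are 47 DD 1D D4 E3 F7 F1 E3.
Read back as big-endian, the last byte is least significant, giving 0x47DD1DD4E3F7F1E3.
0x47DD1DD4E3F7F1E3 = 5178327946740888035.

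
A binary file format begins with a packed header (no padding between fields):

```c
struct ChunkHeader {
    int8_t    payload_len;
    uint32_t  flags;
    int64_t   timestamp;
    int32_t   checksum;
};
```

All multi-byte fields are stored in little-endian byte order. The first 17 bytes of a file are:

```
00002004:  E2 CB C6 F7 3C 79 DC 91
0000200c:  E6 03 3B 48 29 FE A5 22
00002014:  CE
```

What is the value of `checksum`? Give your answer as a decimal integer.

`checksum` follows `payload_len` (1 B), `flags` (4 B), `timestamp` (8 B), so it starts at offset 1 + 4 + 8 = 13 and occupies 4 bytes.
Bytes at offsets 13..16: FE A5 22 CE.
Little-endian: lowest address holds the least-significant byte.
Reassemble most-significant byte first: CE 22 A5 FE → 0xCE22A5FE.
Top bit is set, so as a signed 32-bit value this is 0xCE22A5FE − 2^32 = -836590082.

-836590082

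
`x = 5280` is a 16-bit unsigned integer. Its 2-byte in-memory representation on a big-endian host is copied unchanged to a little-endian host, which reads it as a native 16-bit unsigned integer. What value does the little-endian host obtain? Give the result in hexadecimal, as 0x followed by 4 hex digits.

5280 in 16-bit hexadecimal is 0x14A0.
Stored big-endian, the bytes at ascending addresses are 14 A0.
Read back as little-endian, the first byte is least significant, giving 0xA014.

0xA014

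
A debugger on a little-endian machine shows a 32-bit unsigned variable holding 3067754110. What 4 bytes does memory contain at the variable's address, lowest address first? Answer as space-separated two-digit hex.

7E 36 DA B6

3067754110 in hexadecimal, padded to 32 bits, is 0xB6DA367E.
Split into bytes (most-significant first): B6 DA 36 7E.
In little-endian order the low byte comes first in memory.
So at ascending addresses the bytes are 7E 36 DA B6.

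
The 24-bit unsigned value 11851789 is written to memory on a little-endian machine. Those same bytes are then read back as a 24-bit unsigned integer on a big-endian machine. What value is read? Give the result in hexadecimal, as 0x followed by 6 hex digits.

0x0DD8B4

11851789 in 24-bit hexadecimal is 0xB4D80D.
Stored little-endian, the bytes at ascending addresses are 0D D8 B4.
Read back as big-endian, the last byte is least significant, giving 0x0DD8B4.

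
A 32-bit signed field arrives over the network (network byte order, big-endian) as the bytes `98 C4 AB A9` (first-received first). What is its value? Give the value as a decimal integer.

-1731941463

Big-endian: lowest address holds the most-significant byte.
The bytes are already most-significant first: 0x98C4ABA9.
Top bit is set, so as a signed 32-bit value this is 0x98C4ABA9 − 2^32 = -1731941463.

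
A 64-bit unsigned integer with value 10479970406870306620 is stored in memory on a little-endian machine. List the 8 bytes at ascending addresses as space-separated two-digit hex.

3C 4F 1C 4E 8F 55 70 91

10479970406870306620 in hexadecimal, padded to 64 bits, is 0x9170558F4E1C4F3C.
Split into bytes (most-significant first): 91 70 55 8F 4E 1C 4F 3C.
In little-endian order the low byte comes first in memory.
So at ascending addresses the bytes are 3C 4F 1C 4E 8F 55 70 91.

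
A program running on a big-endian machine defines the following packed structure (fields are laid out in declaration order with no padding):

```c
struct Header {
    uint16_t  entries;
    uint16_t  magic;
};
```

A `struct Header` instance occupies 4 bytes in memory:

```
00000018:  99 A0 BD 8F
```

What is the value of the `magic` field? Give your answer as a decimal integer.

48527

`magic` follows `entries` (2 bytes), so it starts at byte offset 2 and occupies 2 bytes.
Bytes at offsets 2..3: BD 8F.
Big-endian stores the most-significant byte at the lowest address.
The bytes are already most-significant first: 0xBD8F.
0xBD8F = 48527.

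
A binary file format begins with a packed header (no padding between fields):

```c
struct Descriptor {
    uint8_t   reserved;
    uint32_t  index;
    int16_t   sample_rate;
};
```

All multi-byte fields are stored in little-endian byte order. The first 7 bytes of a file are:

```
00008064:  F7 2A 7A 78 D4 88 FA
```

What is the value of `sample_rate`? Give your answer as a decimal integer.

`sample_rate` follows `reserved` (1 B), `index` (4 B), so it starts at offset 1 + 4 = 5 and occupies 2 bytes.
Bytes at offsets 5..6: 88 FA.
Little-endian: lowest address holds the least-significant byte.
Reassemble most-significant byte first: FA 88 → 0xFA88.
Top bit is set, so as a signed 16-bit value this is 0xFA88 − 2^16 = -1400.

-1400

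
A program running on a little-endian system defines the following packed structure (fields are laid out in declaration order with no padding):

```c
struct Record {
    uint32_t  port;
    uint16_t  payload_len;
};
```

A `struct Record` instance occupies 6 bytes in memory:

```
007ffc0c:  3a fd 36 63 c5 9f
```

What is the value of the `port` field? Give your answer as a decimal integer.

`port` is the first field, at byte offset 0, occupying 4 bytes.
Bytes at offsets 0..3: 3A FD 36 63.
In little-endian order the low byte comes first in memory.
Reassemble most-significant byte first: 63 36 FD 3A → 0x6336FD3A.
0x6336FD3A = 1664548154.

1664548154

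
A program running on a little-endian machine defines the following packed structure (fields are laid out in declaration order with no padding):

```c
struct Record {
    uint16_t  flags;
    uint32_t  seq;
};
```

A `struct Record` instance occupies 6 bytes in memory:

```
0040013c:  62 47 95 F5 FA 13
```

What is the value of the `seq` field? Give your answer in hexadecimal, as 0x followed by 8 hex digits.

`seq` follows `flags` (2 bytes), so it starts at byte offset 2 and occupies 4 bytes.
Bytes at offsets 2..5: 95 F5 FA 13.
In little-endian order the low byte comes first in memory.
Reassemble most-significant byte first: 13 FA F5 95 → 0x13FAF595.

0x13FAF595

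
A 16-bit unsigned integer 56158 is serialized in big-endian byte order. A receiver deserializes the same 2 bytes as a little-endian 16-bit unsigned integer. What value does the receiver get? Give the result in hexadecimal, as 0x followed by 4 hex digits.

0x5EDB

56158 in 16-bit hexadecimal is 0xDB5E.
Stored big-endian, the bytes at ascending addresses are DB 5E.
Read back as little-endian, the first byte is least significant, giving 0x5EDB.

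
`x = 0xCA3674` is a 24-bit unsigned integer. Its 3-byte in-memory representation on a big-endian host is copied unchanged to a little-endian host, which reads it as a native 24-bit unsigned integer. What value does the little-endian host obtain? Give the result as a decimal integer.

Stored big-endian, the bytes at ascending addresses are CA 36 74.
Read back as little-endian, the first byte is least significant, giving 0x7436CA.
0x7436CA = 7616202.

7616202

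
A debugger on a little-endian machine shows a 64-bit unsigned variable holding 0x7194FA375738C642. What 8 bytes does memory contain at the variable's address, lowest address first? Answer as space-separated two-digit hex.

42 C6 38 57 37 FA 94 71

Split into bytes (most-significant first): 71 94 FA 37 57 38 C6 42.
Little-endian: lowest address holds the least-significant byte.
So at ascending addresses the bytes are 42 C6 38 57 37 FA 94 71.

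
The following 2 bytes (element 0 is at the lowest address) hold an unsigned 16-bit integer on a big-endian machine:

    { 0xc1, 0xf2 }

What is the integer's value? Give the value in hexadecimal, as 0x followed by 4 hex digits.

Big-endian stores the most-significant byte at the lowest address.
The bytes are already most-significant first: 0xC1F2.

0xC1F2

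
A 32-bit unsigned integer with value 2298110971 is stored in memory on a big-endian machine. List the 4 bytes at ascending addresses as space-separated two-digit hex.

2298110971 in hexadecimal, padded to 32 bits, is 0x88FA63FB.
Split into bytes (most-significant first): 88 FA 63 FB.
Big-endian stores the most-significant byte at the lowest address.
So the memory order matches the most-significant-first order: 88 FA 63 FB.

88 FA 63 FB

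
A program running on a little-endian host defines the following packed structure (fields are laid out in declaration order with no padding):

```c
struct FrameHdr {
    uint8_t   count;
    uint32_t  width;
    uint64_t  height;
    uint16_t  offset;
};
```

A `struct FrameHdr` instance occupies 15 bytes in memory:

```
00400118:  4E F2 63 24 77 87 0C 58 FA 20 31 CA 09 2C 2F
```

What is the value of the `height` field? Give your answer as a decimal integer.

705430309345692807

`height` follows `count` (1 B), `width` (4 B), so it starts at offset 1 + 4 = 5 and occupies 8 bytes.
Bytes at offsets 5..12: 87 0C 58 FA 20 31 CA 09.
In little-endian order the low byte comes first in memory.
Reassemble most-significant byte first: 09 CA 31 20 FA 58 0C 87 → 0x09CA3120FA580C87.
0x09CA3120FA580C87 = 705430309345692807.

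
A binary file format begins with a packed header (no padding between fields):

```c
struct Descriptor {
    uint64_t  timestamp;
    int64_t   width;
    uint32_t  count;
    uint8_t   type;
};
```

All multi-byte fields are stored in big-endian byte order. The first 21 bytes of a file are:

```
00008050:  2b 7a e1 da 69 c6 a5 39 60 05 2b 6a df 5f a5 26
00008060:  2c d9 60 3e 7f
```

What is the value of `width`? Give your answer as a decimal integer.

`width` follows `timestamp` (8 bytes), so it starts at byte offset 8 and occupies 8 bytes.
Bytes at offsets 8..15: 60 05 2B 6A DF 5F A5 26.
Big-endian stores the most-significant byte at the lowest address.
The bytes are already most-significant first: 0x60052B6ADF5FA526.
0x60052B6ADF5FA526 = 6918984140538750246.

6918984140538750246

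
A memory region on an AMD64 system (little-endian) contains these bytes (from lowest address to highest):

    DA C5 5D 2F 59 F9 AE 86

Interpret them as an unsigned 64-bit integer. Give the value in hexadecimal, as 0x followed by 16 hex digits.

0x86AEF9592F5DC5DA

Little-endian: lowest address holds the least-significant byte.
Reassemble most-significant byte first: 86 AE F9 59 2F 5D C5 DA → 0x86AEF9592F5DC5DA.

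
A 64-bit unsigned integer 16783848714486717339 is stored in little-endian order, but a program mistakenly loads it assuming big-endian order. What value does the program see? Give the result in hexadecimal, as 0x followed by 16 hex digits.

0x9B9BE02E7B35ECE8

16783848714486717339 in 64-bit hexadecimal is 0xE8EC357B2EE09B9B.
Stored little-endian, the bytes at ascending addresses are 9B 9B E0 2E 7B 35 EC E8.
Read back as big-endian, the last byte is least significant, giving 0x9B9BE02E7B35ECE8.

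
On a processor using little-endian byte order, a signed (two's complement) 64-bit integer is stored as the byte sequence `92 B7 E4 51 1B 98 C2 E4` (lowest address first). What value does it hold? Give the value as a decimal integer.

-1962839244474632302

Little-endian stores the least-significant byte at the lowest address.
Reassemble most-significant byte first: E4 C2 98 1B 51 E4 B7 92 → 0xE4C2981B51E4B792.
Top bit is set, so as a signed 64-bit value this is 0xE4C2981B51E4B792 − 2^64 = -1962839244474632302.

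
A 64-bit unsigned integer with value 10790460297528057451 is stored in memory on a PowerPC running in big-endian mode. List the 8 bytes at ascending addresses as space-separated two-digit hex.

10790460297528057451 in hexadecimal, padded to 64 bits, is 0x95BF6A78651D9E6B.
Split into bytes (most-significant first): 95 BF 6A 78 65 1D 9E 6B.
Big-endian stores the most-significant byte at the lowest address.
So the memory order matches the most-significant-first order: 95 BF 6A 78 65 1D 9E 6B.

95 BF 6A 78 65 1D 9E 6B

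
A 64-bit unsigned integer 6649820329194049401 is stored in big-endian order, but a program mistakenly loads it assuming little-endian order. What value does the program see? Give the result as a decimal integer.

8741425773768362076

6649820329194049401 in 64-bit hexadecimal is 0x5C48E85B6DC84F79.
Stored big-endian, the bytes at ascending addresses are 5C 48 E8 5B 6D C8 4F 79.
Read back as little-endian, the first byte is least significant, giving 0x794FC86D5BE8485C.
0x794FC86D5BE8485C = 8741425773768362076.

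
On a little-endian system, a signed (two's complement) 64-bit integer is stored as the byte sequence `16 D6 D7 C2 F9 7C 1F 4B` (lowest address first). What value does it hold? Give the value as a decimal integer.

5413182689280251414

In little-endian order the low byte comes first in memory.
Reassemble most-significant byte first: 4B 1F 7C F9 C2 D7 D6 16 → 0x4B1F7CF9C2D7D616.
0x4B1F7CF9C2D7D616 = 5413182689280251414.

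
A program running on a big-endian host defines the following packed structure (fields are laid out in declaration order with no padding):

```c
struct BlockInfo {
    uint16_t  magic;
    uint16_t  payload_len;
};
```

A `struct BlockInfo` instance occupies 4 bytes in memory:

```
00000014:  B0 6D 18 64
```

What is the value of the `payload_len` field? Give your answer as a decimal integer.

`payload_len` follows `magic` (2 bytes), so it starts at byte offset 2 and occupies 2 bytes.
Bytes at offsets 2..3: 18 64.
In big-endian order the high byte comes first in memory.
The bytes are already most-significant first: 0x1864.
0x1864 = 6244.

6244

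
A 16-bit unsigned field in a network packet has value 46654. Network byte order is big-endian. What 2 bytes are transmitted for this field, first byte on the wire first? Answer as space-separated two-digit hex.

46654 in hexadecimal, padded to 16 bits, is 0xB63E.
Split into bytes (most-significant first): B6 3E.
In big-endian order the high byte comes first in memory.
So the memory order matches the most-significant-first order: B6 3E.

B6 3E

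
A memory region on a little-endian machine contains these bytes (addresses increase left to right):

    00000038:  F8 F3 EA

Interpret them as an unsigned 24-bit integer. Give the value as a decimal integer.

15397880

In little-endian order the low byte comes first in memory.
Reassemble most-significant byte first: EA F3 F8 → 0xEAF3F8.
0xEAF3F8 = 15397880.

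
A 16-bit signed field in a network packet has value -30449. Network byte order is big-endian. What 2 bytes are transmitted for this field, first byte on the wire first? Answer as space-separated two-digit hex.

89 0F

Two's complement of -30449 in 16 bits: 30449 = 0x76F1; invert → 0x890E; add 1 → 0x890F.
Split into bytes (most-significant first): 89 0F.
Big-endian: lowest address holds the most-significant byte.
So the memory order matches the most-significant-first order: 89 0F.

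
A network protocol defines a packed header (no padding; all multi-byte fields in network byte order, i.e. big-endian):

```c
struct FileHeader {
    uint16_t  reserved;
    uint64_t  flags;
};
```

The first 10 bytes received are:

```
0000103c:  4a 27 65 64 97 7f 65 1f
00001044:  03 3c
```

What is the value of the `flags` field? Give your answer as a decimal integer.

`flags` follows `reserved` (2 bytes), so it starts at byte offset 2 and occupies 8 bytes.
Bytes at offsets 2..9: 65 64 97 7F 65 1F 03 3C.
Big-endian stores the most-significant byte at the lowest address.
The bytes are already most-significant first: 0x6564977F651F033C.
0x6564977F651F033C = 7306131068914959164.

7306131068914959164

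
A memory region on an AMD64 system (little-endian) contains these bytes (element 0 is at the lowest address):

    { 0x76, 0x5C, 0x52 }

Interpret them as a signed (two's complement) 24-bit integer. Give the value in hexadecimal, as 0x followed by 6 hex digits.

0x525C76

Little-endian stores the least-significant byte at the lowest address.
Reassemble most-significant byte first: 52 5C 76 → 0x525C76.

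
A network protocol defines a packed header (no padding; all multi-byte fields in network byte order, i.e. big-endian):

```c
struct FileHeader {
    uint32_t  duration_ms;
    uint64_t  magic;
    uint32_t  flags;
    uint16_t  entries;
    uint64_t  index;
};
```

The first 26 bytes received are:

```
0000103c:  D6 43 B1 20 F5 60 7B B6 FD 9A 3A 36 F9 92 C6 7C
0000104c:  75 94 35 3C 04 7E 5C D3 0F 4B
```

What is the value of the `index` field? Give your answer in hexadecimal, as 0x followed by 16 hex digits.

0x353C047E5CD30F4B

`index` follows `duration_ms` (4 B), `magic` (8 B), `flags` (4 B), `entries` (2 B), so it starts at offset 4 + 8 + 4 + 2 = 18 and occupies 8 bytes.
Bytes at offsets 18..25: 35 3C 04 7E 5C D3 0F 4B.
Big-endian stores the most-significant byte at the lowest address.
The bytes are already most-significant first: 0x353C047E5CD30F4B.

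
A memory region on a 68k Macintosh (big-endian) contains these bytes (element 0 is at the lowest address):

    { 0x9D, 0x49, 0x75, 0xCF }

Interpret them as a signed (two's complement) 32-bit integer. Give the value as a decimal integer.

Big-endian stores the most-significant byte at the lowest address.
The bytes are already most-significant first: 0x9D4975CF.
Top bit is set, so as a signed 32-bit value this is 0x9D4975CF − 2^32 = -1656130097.

-1656130097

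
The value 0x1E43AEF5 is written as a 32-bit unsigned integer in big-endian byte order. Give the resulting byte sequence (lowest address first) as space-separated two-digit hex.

Split into bytes (most-significant first): 1E 43 AE F5.
In big-endian order the high byte comes first in memory.
So the memory order matches the most-significant-first order: 1E 43 AE F5.

1E 43 AE F5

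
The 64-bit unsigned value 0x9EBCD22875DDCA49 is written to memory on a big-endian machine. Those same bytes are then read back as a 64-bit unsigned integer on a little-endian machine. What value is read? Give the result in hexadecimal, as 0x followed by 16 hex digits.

Stored big-endian, the bytes at ascending addresses are 9E BC D2 28 75 DD CA 49.
Read back as little-endian, the first byte is least significant, giving 0x49CADD7528D2BC9E.

0x49CADD7528D2BC9E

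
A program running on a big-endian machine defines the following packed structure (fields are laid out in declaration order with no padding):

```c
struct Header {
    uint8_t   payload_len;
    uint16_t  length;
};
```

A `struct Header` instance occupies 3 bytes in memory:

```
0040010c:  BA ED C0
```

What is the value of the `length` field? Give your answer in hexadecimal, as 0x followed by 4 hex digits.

`length` follows `payload_len` (1 byte), so it starts at byte offset 1 and occupies 2 bytes.
Bytes at offsets 1..2: ED C0.
Big-endian: lowest address holds the most-significant byte.
The bytes are already most-significant first: 0xEDC0.

0xEDC0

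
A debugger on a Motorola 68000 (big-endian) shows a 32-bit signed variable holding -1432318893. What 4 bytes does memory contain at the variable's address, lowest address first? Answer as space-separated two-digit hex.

Two's complement of -1432318893 in 32 bits: 1432318893 = 0x555F73AD; invert → 0xAAA08C52; add 1 → 0xAAA08C53.
Split into bytes (most-significant first): AA A0 8C 53.
In big-endian order the high byte comes first in memory.
So the memory order matches the most-significant-first order: AA A0 8C 53.

AA A0 8C 53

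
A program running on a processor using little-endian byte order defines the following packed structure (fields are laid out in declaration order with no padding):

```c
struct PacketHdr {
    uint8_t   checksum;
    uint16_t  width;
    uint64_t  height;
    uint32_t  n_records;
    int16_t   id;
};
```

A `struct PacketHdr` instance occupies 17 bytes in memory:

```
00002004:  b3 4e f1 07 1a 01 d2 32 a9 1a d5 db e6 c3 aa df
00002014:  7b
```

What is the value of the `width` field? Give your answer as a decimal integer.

61774

`width` follows `checksum` (1 byte), so it starts at byte offset 1 and occupies 2 bytes.
Bytes at offsets 1..2: 4E F1.
Little-endian: lowest address holds the least-significant byte.
Reassemble most-significant byte first: F1 4E → 0xF14E.
0xF14E = 61774.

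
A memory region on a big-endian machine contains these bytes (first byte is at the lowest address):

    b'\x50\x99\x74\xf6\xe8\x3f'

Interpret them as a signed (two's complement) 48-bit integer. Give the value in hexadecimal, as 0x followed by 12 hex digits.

0x509974F6E83F

Big-endian: lowest address holds the most-significant byte.
The bytes are already most-significant first: 0x509974F6E83F.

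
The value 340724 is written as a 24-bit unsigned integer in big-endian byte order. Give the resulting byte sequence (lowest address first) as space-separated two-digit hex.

340724 in hexadecimal, padded to 24 bits, is 0x0532F4.
Split into bytes (most-significant first): 05 32 F4.
Big-endian stores the most-significant byte at the lowest address.
So the memory order matches the most-significant-first order: 05 32 F4.

05 32 F4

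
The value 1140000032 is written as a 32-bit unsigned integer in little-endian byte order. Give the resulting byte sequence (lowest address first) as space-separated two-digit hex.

20 05 F3 43

1140000032 in hexadecimal, padded to 32 bits, is 0x43F30520.
Split into bytes (most-significant first): 43 F3 05 20.
Little-endian: lowest address holds the least-significant byte.
So at ascending addresses the bytes are 20 05 F3 43.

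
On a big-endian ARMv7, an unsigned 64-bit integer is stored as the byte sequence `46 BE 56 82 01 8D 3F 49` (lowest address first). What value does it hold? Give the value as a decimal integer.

Big-endian: lowest address holds the most-significant byte.
The bytes are already most-significant first: 0x46BE5682018D3F49.
0x46BE5682018D3F49 = 5097606944601751369.

5097606944601751369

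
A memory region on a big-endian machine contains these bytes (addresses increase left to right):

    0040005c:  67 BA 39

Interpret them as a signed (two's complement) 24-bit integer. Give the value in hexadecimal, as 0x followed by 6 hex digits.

0x67BA39

Big-endian: lowest address holds the most-significant byte.
The bytes are already most-significant first: 0x67BA39.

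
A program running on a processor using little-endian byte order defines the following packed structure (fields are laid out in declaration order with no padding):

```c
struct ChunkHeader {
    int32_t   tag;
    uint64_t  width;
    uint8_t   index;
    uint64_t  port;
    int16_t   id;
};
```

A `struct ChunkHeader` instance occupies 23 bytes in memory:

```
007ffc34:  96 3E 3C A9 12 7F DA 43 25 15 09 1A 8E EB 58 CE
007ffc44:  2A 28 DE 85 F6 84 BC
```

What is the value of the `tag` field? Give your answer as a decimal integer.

-1455669610

`tag` is the first field, at byte offset 0, occupying 4 bytes.
Bytes at offsets 0..3: 96 3E 3C A9.
Little-endian: lowest address holds the least-significant byte.
Reassemble most-significant byte first: A9 3C 3E 96 → 0xA93C3E96.
Top bit is set, so as a signed 32-bit value this is 0xA93C3E96 − 2^32 = -1455669610.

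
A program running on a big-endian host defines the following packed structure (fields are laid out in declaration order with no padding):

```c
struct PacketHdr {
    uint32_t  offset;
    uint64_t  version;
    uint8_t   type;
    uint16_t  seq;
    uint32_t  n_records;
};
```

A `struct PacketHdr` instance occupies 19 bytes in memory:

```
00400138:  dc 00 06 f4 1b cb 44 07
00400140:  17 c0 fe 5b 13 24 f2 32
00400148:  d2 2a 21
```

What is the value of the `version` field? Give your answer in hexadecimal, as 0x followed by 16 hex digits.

0x1BCB440717C0FE5B

`version` follows `offset` (4 bytes), so it starts at byte offset 4 and occupies 8 bytes.
Bytes at offsets 4..11: 1B CB 44 07 17 C0 FE 5B.
In big-endian order the high byte comes first in memory.
The bytes are already most-significant first: 0x1BCB440717C0FE5B.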